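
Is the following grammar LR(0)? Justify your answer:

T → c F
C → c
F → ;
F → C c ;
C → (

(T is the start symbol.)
Yes, the grammar is LR(0)

A grammar is LR(0) if no state in the canonical LR(0) collection has:
  - both a shift item (dot before a terminal) and a complete item (shift-reduce conflict), or
  - two or more complete items (reduce-reduce conflict; the accept item [T' → T .] counts as a complete item here).

Augment with T' → T and build the canonical LR(0) collection (I0 = CLOSURE({[T' → . T]}), then GOTO on every symbol after a dot until no new states appear). It has 10 states:
  I0: { [T → . c F], [T' → . T] }  — shift
  I1: { [T' → T .] }  — accept
  I2: { [C → . (], [C → . c], [F → . ;], [F → . C c ;], [T → c . F] }  — shift
  I3: { [C → ( .] }  — reduce
  I4: { [F → ; .] }  — reduce
  I5: { [F → C . c ;] }  — shift
  I6: { [T → c F .] }  — reduce
  I7: { [C → c .] }  — reduce
  I8: { [F → C c . ;] }  — shift
  I9: { [F → C c ; .] }  — reduce

Every state is either a pure shift/goto state or contains exactly one complete item and nothing to shift — no conflicts. The grammar is LR(0).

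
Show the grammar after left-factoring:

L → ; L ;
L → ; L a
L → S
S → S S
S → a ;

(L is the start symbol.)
L → ; L L'
L' → ;
L' → a
L → S
S → S S
S → a ;

Left-factoring transforms A → αβ₁ | αβ₂ into A → αA' and A' → β₁ | β₂
(α is the longest common prefix among the alternatives). Repeat until
no nonterminal has two alternatives with a common prefix.

Round 1: L has alternatives sharing prefix '; L'. Introduce L': L → ; L L'
  Add: L' → ;
  Add: L' → a

No remaining common prefixes — done.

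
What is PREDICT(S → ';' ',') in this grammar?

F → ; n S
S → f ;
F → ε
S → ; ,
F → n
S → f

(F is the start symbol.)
{ ';' }

PREDICT(S → ';' ',') = (FIRST(RHS) \ {ε}) ∪ (FOLLOW(S) if ε ∈ FIRST(RHS), i.e. RHS ⇒* ε)
FIRST(';' ',') = { ';' }
ε ∉ FIRST(';' ','), so FOLLOW(S) is not added.
PREDICT(S → ';' ',') = { ';' }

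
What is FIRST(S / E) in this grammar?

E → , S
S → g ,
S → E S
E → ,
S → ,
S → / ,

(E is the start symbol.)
{ ',', '/', 'g' }

FIRST sets of the non-terminals involved (from the grammar, by fixed-point iteration):
  FIRST(S) = { ',', '/', 'g' }

To compute FIRST(S / E), process the symbols left to right:
Symbol S is a non-terminal. Add FIRST(S) \ {ε} = { ',', '/', 'g' }
S is not nullable (ε ∉ FIRST(S)), so stop here.
FIRST(S / E) = { ',', '/', 'g' }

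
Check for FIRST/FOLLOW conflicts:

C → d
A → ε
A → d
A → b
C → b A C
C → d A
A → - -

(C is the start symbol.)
Yes. A → d with FOLLOW(A) on { 'd' }; A → b with FOLLOW(A) on { 'b' }

A FIRST/FOLLOW conflict occurs when a non-terminal N has a nullable alternative N → β (β ⇒* ε) and another alternative N → α with FIRST(α) ∩ FOLLOW(N) ≠ ∅: on such a lookahead the parser cannot decide between expanding α and letting N vanish via β.

Nullable non-terminals: A.

A: nullable alternative(s) A → ε; FOLLOW(A) = { $, 'b', 'd' }
  A → ε: FIRST \ {ε} = { } — this is the only nullable alternative, skip
  A → d: FIRST \ {ε} = { 'd' } — overlaps FOLLOW(A) on { 'd' }: CONFLICT
  A → b: FIRST \ {ε} = { 'b' } — overlaps FOLLOW(A) on { 'b' }: CONFLICT
  A → - -: FIRST \ {ε} = { '-' } — disjoint from FOLLOW(A)

C has no nullable alternative, so no FIRST/FOLLOW check is needed there.

So the grammar has 2 FIRST/FOLLOW conflicts (marked CONFLICT above).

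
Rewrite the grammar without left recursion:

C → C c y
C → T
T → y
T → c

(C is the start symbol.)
C → T C'
C' → c y C'
C' → ε
T → y
T → c

C is directly left-recursive. The standard transformation for
  A → A α₁ | ... | A α_m | β₁ | ... | β_n
is
  A  → β₁ A' | ... | β_n A'
  A' → α₁ A' | ... | α_m A' | ε

C → T becomes C → T C'
C → C c y becomes C' → c y C'
Add C' → ε

Productions for other non-terminals are unchanged:
  T → y
  T → c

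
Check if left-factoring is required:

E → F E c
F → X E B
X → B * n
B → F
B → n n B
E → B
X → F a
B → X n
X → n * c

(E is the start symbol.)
Left-factoring is needed when two productions for the same non-terminal
share a common prefix on the right-hand side.

Productions for E:
  E → F E c
  E → B
Productions for X:
  X → B * n
  X → F a
  X → n * c
Productions for B:
  B → F
  B → n n B
  B → X n

No common prefixes found.

Answer: No, left-factoring is not needed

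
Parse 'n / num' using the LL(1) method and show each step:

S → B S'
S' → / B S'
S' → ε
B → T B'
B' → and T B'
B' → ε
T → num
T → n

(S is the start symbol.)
Stack is shown with the top on the left.

Stack        Input      Action
------------------------------
S $          n / num $  output S → B S'
B S' $       n / num $  output B → T B'
T B' S' $    n / num $  output T → n
n B' S' $    n / num $  match 'n'
B' S' $      / num $    output B' → ε
S' $         / num $    output S' → / B S'
/ B S' $     / num $    match '/'
B S' $       num $      output B → T B'
T B' S' $    num $      output T → num
num B' S' $  num $      match 'num'
B' S' $      $          output B' → ε
S' $         $          output S' → ε
$            $          accept

The string is accepted.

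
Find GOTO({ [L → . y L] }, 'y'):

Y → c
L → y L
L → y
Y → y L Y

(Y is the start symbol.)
GOTO(I, 'y') = CLOSURE({ [A → αX.β] : [A → α.Xβ] ∈ I, X = 'y' })

Items with dot before 'y', with the dot advanced:
  [L → . y L] → [L → y . L]
Closure of the advanced items:
  [L → y . L] has the dot before L: add [L → . y L], [L → . y]

GOTO = { [L → . y L], [L → . y], [L → y . L] }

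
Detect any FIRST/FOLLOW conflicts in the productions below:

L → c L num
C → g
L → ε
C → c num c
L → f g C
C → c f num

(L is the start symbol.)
No FIRST/FOLLOW conflicts.

Nullable non-terminals: L.

L: nullable alternative(s) L → ε; FOLLOW(L) = { $, 'num' }
  L → c L num: FIRST \ {ε} = { 'c' } — disjoint from FOLLOW(L)
  L → ε: FIRST \ {ε} = { } — this is the only nullable alternative, skip
  L → f g C: FIRST \ {ε} = { 'f' } — disjoint from FOLLOW(L)

C has no nullable alternative, so no FIRST/FOLLOW check is needed there.

No FIRST/FOLLOW conflicts found.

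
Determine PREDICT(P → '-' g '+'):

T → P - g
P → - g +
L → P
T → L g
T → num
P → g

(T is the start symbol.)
{ '-' }

PREDICT(P → '-' g '+') = (FIRST(RHS) \ {ε}) ∪ (FOLLOW(P) if ε ∈ FIRST(RHS), i.e. RHS ⇒* ε)
FIRST('-' g '+') = { '-' }
ε ∉ FIRST('-' g '+'), so FOLLOW(P) is not added.
PREDICT(P → '-' g '+') = { '-' }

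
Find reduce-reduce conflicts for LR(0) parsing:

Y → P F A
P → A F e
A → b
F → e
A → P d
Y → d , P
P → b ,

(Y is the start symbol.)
No reduce-reduce conflicts

Augment with Y' → Y and build the canonical LR(0) collection (I0 = CLOSURE({[Y' → . Y]}), then GOTO on every symbol after a dot until no new states appear). It has 16 states:
  I0: { [A → . P d], [A → . b], [P → . A F e], [P → . b ,], [Y → . P F A], [Y → . d , P], [Y' → . Y] }  — shift
  I1: { [F → . e], [P → A . F e] }  — shift
  I2: { [A → P . d], [F → . e], [Y → P . F A] }  — shift
  I3: { [Y' → Y .] }  — accept
  I4: { [A → b .], [P → b . ,] }  — shift, reduce
  I5: { [Y → d . , P] }  — shift
  I6: { [A → . P d], [A → . b], [P → . A F e], [P → . b ,], [Y → d , . P] }  — shift
  I7: { [A → P . d], [Y → d , P .] }  — shift, reduce
  I8: { [A → P d .] }  — reduce
  I9: { [P → b , .] }  — reduce
  I10: { [A → . P d], [A → . b], [P → . A F e], [P → . b ,], [Y → P F . A] }  — shift
  I11: { [F → e .] }  — reduce
  I12: { [F → . e], [P → A . F e], [Y → P F A .] }  — shift, reduce
  I13: { [A → P . d] }  — shift
  I14: { [P → A F . e] }  — shift
  I15: { [P → A F e .] }  — reduce

No state contains more than one complete item.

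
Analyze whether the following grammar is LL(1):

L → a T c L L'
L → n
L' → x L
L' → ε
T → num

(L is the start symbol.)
A grammar is LL(1) if for each non-terminal N with multiple productions, the predict sets of those productions are pairwise disjoint, where PREDICT(N → α) = (FIRST(α) \ {ε}) ∪ (FOLLOW(N) if α ⇒* ε).

Relevant sets:
  FOLLOW(L') = { $, 'x' }

For L:
  PREDICT(L → a T c L L') = { 'a' }
  PREDICT(L → n) = { 'n' }
For L':
  PREDICT(L' → x L) = { 'x' }
  PREDICT(L' → ε) = { $, 'x' }
T has a single production, so nothing to check there.

Conflict found: Predict set conflict for L': { 'x' }
The grammar is NOT LL(1).

Answer: No. Predict set conflict for L': { 'x' }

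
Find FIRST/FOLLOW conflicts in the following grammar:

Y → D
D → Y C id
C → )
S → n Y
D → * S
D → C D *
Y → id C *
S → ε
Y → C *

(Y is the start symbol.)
No FIRST/FOLLOW conflicts.

A FIRST/FOLLOW conflict occurs when a non-terminal N has a nullable alternative N → β (β ⇒* ε) and another alternative N → α with FIRST(α) ∩ FOLLOW(N) ≠ ∅: on such a lookahead the parser cannot decide between expanding α and letting N vanish via β.

Nullable non-terminals: S.

S: nullable alternative(s) S → ε; FOLLOW(S) = { $, ')', '*' }
  S → n Y: FIRST \ {ε} = { 'n' } — disjoint from FOLLOW(S)
  S → ε: FIRST \ {ε} = { } — this is the only nullable alternative, skip

C, D, Y have no nullable alternative, so no FIRST/FOLLOW check is needed there.

No FIRST/FOLLOW conflicts found.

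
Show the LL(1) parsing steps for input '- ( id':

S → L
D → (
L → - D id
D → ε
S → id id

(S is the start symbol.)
LL(1) parsing maintains a stack (initially the start symbol over $) and the input. At each step: if the stack top is a terminal, match it against the current input token; if it is a non-terminal N, replace it with the RHS of M[N, lookahead] (the unique production whose predict set contains the lookahead).

Stack is shown with the top on the left.

Stack     Input     Action
--------------------------
S $       - ( id $  output S → L
L $       - ( id $  output L → - D id
- D id $  - ( id $  match '-'
D id $    ( id $    output D → (
( id $    ( id $    match '('
id $      id $      match 'id'
$         $         accept

The string is accepted.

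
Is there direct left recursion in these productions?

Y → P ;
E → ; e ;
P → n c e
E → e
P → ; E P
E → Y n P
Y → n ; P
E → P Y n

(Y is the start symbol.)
No direct left recursion

Y → P ;: starts with P
E → ; e ;: starts with ';'
P → n c e: starts with n
E → e: starts with e
P → ; E P: starts with ';'
E → Y n P: starts with Y
Y → n ; P: starts with n
E → P Y n: starts with P

No direct left recursion found.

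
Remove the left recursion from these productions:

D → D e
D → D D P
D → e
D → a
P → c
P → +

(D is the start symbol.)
D → e D'
D → a D'
D' → e D'
D' → D P D'
D' → ε
P → c
P → +

D is directly left-recursive. The standard transformation for
  A → A α₁ | ... | A α_m | β₁ | ... | β_n
is
  A  → β₁ A' | ... | β_n A'
  A' → α₁ A' | ... | α_m A' | ε

D → e becomes D → e D'
D → a becomes D → a D'
D → D e becomes D' → e D'
D → D D P becomes D' → D P D'
Add D' → ε

Productions for other non-terminals are unchanged:
  P → c
  P → +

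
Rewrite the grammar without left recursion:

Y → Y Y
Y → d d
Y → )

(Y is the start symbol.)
Y is directly left-recursive. The standard transformation for
  A → A α₁ | ... | A α_m | β₁ | ... | β_n
is
  A  → β₁ A' | ... | β_n A'
  A' → α₁ A' | ... | α_m A' | ε

Y → d d becomes Y → d d Y'
Y → ) becomes Y → ) Y'
Y → Y Y becomes Y' → Y Y'
Add Y' → ε

Resulting grammar:
Y → d d Y'
Y → ) Y'
Y' → Y Y'
Y' → ε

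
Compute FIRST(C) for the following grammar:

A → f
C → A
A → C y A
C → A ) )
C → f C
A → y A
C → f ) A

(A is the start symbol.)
FIRST sets of the other non-terminals involved (by the same procedure, iterated to a fixed point):
  FIRST(A) = { 'f', 'y' }

From C → A:
  - A is a non-terminal: add FIRST(A) \ {ε} = { 'f', 'y' }
    A is not nullable, so stop
From C → A ) ):
  - A is a non-terminal: add FIRST(A) \ {ε} = { 'f', 'y' }
    A is not nullable, so stop
From C → f C:
  - f is a terminal: add 'f' and stop
From C → f ) A:
  - f is a terminal: add 'f' and stop

Collecting: FIRST(C) = { 'f', 'y' }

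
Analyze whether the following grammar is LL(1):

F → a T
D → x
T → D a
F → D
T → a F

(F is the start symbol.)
Yes, the grammar is LL(1).

Relevant sets:
  FIRST(D) = { 'x' }

For F:
  PREDICT(F → a T) = { 'a' }
  PREDICT(F → D) = { 'x' }
For T:
  PREDICT(T → D a) = { 'x' }
  PREDICT(T → a F) = { 'a' }
D has a single production, so nothing to check there.

All predict sets are disjoint. The grammar IS LL(1).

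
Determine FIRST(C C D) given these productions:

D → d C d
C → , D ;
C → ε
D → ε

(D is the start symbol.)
FIRST sets of the non-terminals involved (from the grammar, by fixed-point iteration):
  FIRST(C) = { ',', ε }
  FIRST(D) = { 'd', ε }

To compute FIRST(C C D), process the symbols left to right:
Symbol C is a non-terminal. Add FIRST(C) \ {ε} = { ',' }
C is nullable (ε ∈ FIRST(C)), continue to the next symbol.
Symbol C is a non-terminal. Add FIRST(C) \ {ε} = { ',' }
C is nullable (ε ∈ FIRST(C)), continue to the next symbol.
Symbol D is a non-terminal. Add FIRST(D) \ {ε} = { 'd' }
D is nullable (ε ∈ FIRST(D)), continue to the next symbol.
All symbols are nullable, so ε is in the result.
FIRST(C C D) = { ',', 'd', ε }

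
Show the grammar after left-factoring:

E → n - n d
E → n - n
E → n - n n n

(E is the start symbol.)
Left-factoring transforms A → αβ₁ | αβ₂ into A → αA' and A' → β₁ | β₂
(α is the longest common prefix among the alternatives). Repeat until
no nonterminal has two alternatives with a common prefix.

Round 1: E has alternatives sharing prefix 'n - n'. Introduce E': E → n - n E'
  Add: E' → d
  Add: E' → ε
  Add: E' → n n

No remaining common prefixes — done.

Resulting grammar:
E → n - n E'
E' → d
E' → ε
E' → n n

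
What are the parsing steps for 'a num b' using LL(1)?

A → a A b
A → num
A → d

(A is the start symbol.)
LL(1) parsing maintains a stack (initially the start symbol over $) and the input. At each step: if the stack top is a terminal, match it against the current input token; if it is a non-terminal N, replace it with the RHS of M[N, lookahead] (the unique production whose predict set contains the lookahead).

Stack is shown with the top on the left.

Stack    Input      Action
--------------------------
A $      a num b $  output A → a A b
a A b $  a num b $  match 'a'
A b $    num b $    output A → num
num b $  num b $    match 'num'
b $      b $        match 'b'
$        $          accept

The string is accepted.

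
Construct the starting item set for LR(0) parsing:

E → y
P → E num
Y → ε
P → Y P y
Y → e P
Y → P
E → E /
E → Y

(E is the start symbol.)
First, augment the grammar with E' → E
I₀ = CLOSURE({ [E' → . E] }):
  [E' → . E] has the dot before E: add [E → . y], [E → . E /], [E → . Y]
  [E → . Y] has the dot before Y: add [Y → .], [Y → . e P], [Y → . P]
  [Y → . P] has the dot before P: add [P → . E num], [P → . Y P y]
No further items can be added.

I₀ = { [E → . E /], [E → . Y], [E → . y], [E' → . E], [P → . E num], [P → . Y P y], [Y → . P], [Y → . e P], [Y → .] }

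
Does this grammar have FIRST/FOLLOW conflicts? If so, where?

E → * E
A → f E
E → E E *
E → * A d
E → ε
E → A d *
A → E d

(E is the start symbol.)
Yes. E → '*' E with FOLLOW(E) on { '*' }; E → E E '*' with FOLLOW(E) on { '*', 'd', 'f' }; E → '*' A d with FOLLOW(E) on { '*' }; E → A d '*' with FOLLOW(E) on { '*', 'd', 'f' }

A FIRST/FOLLOW conflict occurs when a non-terminal N has a nullable alternative N → β (β ⇒* ε) and another alternative N → α with FIRST(α) ∩ FOLLOW(N) ≠ ∅: on such a lookahead the parser cannot decide between expanding α and letting N vanish via β.

Nullable non-terminals: E.
FIRST sets used below: FIRST(E) = { '*', 'd', 'f', ε }, FIRST(A) = { '*', 'd', 'f' }

E: nullable alternative(s) E → ε; FOLLOW(E) = { $, '*', 'd', 'f' }
  E → * E: FIRST \ {ε} = { '*' } — overlaps FOLLOW(E) on { '*' }: CONFLICT
  E → E E *: FIRST \ {ε} = { '*', 'd', 'f' } — overlaps FOLLOW(E) on { '*', 'd', 'f' }: CONFLICT
  E → * A d: FIRST \ {ε} = { '*' } — overlaps FOLLOW(E) on { '*' }: CONFLICT
  E → ε: FIRST \ {ε} = { } — this is the only nullable alternative, skip
  E → A d *: FIRST \ {ε} = { '*', 'd', 'f' } — overlaps FOLLOW(E) on { '*', 'd', 'f' }: CONFLICT

A has no nullable alternative, so no FIRST/FOLLOW check is needed there.

So the grammar has 4 FIRST/FOLLOW conflicts (marked CONFLICT above).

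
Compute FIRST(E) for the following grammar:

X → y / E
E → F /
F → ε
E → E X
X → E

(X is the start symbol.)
To compute FIRST(E), examine every production with E on the left-hand side, reading each right-hand side left to right until a non-nullable symbol is reached.

FIRST sets of the other non-terminals involved (by the same procedure, iterated to a fixed point):
  FIRST(F) = { ε }

From E → F /:
  - F is a non-terminal: add FIRST(F) \ {ε} = { }
    F is nullable, so continue to the next symbol
  - '/' is a terminal: add '/' and stop
From E → E X:
  - E is the symbol being defined: contributes nothing new
    E is not nullable, so stop

Collecting: FIRST(E) = { '/' }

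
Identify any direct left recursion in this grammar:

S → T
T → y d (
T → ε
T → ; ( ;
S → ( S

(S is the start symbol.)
No direct left recursion

Direct left recursion occurs when N → N α for some non-terminal N (the right-hand side begins with the left-hand side itself).

S → T: starts with T
T → y d (: starts with y
T → ε: starts with ε
T → ; ( ;: starts with ';'
S → ( S: starts with '('

No direct left recursion found.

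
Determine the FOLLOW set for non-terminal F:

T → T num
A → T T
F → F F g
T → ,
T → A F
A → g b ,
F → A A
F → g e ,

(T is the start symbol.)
To compute FOLLOW(F), find every occurrence of F on a right-hand side N → α F β: add FIRST(β) \ {ε}, and if β is empty or nullable also add FOLLOW(N). Iterate to a fixed point.

In F → F F g: F is followed by F g, add FIRST(F g) \ {ε} = { ',', 'g' }
In F → F F g: F is followed by g, add FIRST(g) \ {ε} = { 'g' }
In T → A F: F is at the end, add FOLLOW(T)

The FOLLOW sets referred to above (computed the same way, to a fixed point):
  FOLLOW(T) = { $, ',', 'g', 'num' }

Taking the union: FOLLOW(F) = { $, ',', 'g', 'num' }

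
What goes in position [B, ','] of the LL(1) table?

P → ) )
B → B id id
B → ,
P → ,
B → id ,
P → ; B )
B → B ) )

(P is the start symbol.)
To find M[B, ','], we find productions for B where ',' is in the predict set (PREDICT(N → α) = (FIRST(α) \ {ε}) ∪ (FOLLOW(N) if α ⇒* ε)).

Relevant sets:
  FIRST(B) = { ',', 'id' }

B → B id id: PREDICT = { ',', 'id' }
  ',' is in predict set, so this production goes in M[B, ',']
B → ,: PREDICT = { ',' }
  ',' is in predict set, so this production goes in M[B, ',']
B → id ,: PREDICT = { 'id' }
B → B ) ): PREDICT = { ',', 'id' }
  ',' is in predict set, so this production goes in M[B, ',']

M[B, ','] = B → B id id, B → ,, B → B ) )  (a multiply-defined cell — the grammar is not LL(1))

Answer: B → B id id, B → ,, B → B ) )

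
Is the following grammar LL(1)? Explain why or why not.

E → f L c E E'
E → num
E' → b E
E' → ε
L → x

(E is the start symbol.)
Relevant sets:
  FOLLOW(E') = { $, 'b' }

For E:
  PREDICT(E → f L c E E') = { 'f' }
  PREDICT(E → num) = { 'num' }
For E':
  PREDICT(E' → b E) = { 'b' }
  PREDICT(E' → ε) = { $, 'b' }
L has a single production, so nothing to check there.

Conflict found: Predict set conflict for E': { 'b' }
The grammar is NOT LL(1).

Answer: No. Predict set conflict for E': { 'b' }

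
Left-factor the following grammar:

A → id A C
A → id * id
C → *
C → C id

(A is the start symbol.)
A → id A'
A' → A C
A' → * id
C → *
C → C id

Left-factoring transforms A → αβ₁ | αβ₂ into A → αA' and A' → β₁ | β₂
(α is the longest common prefix among the alternatives). Repeat until
no nonterminal has two alternatives with a common prefix.

Round 1: A has alternatives sharing prefix 'id'. Introduce A': A → id A'
  Add: A' → A C
  Add: A' → * id

No remaining common prefixes — done.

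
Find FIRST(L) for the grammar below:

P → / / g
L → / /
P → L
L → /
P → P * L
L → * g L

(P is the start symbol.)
{ '*', '/' }

From L → / /:
  - '/' is a terminal: add '/' and stop
From L → /:
  - '/' is a terminal: add '/' and stop
From L → * g L:
  - '*' is a terminal: add '*' and stop

Collecting: FIRST(L) = { '*', '/' }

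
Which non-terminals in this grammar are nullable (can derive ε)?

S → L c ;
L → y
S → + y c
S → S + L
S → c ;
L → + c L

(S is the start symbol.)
A non-terminal is nullable if it can derive ε (the empty string): either it has an ε-production, or it has a production whose right-hand side consists entirely of nullable non-terminals.

There are no ε-productions, so no non-terminal can derive ε.
No non-terminals are nullable.

Answer: None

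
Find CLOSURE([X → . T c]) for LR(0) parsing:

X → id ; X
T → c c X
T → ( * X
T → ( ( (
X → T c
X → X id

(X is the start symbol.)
{ [T → . ( ( (], [T → . ( * X], [T → . c c X], [X → . T c] }

To compute CLOSURE, for each item [A → α.Bβ] where B is a non-terminal, add [B → .γ] for all productions B → γ; repeat for the newly added items until nothing changes.

Start with: [X → . T c]
  [X → . T c] has the dot before T: add [T → . c c X], [T → . ( * X], [T → . ( ( (]
No further items can be added.

CLOSURE = { [T → . ( ( (], [T → . ( * X], [T → . c c X], [X → . T c] }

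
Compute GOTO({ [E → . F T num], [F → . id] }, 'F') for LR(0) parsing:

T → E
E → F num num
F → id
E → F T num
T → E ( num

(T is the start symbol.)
GOTO(I, 'F') = CLOSURE({ [A → αX.β] : [A → α.Xβ] ∈ I, X = 'F' })

Items with dot before 'F', with the dot advanced:
  [E → . F T num] → [E → F . T num]
Closure of the advanced items:
  [E → F . T num] has the dot before T: add [T → . E], [T → . E ( num]
  [T → . E] has the dot before E: add [E → . F num num], [E → . F T num]
  [E → . F num num] has the dot before F: add [F → . id]

GOTO = { [E → . F T num], [E → . F num num], [E → F . T num], [F → . id], [T → . E ( num], [T → . E] }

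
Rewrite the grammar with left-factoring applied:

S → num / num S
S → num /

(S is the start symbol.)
S → num / S'
S' → num S
S' → ε

Left-factoring transforms A → αβ₁ | αβ₂ into A → αA' and A' → β₁ | β₂
(α is the longest common prefix among the alternatives). Repeat until
no nonterminal has two alternatives with a common prefix.

Round 1: S has alternatives sharing prefix 'num /'. Introduce S': S → num / S'
  Add: S' → num S
  Add: S' → ε

No remaining common prefixes — done.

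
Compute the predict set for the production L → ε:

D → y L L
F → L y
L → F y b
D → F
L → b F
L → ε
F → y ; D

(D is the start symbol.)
{ $, 'b', 'y' }

PREDICT(L → ε) = (FIRST(RHS) \ {ε}) ∪ (FOLLOW(L) if ε ∈ FIRST(RHS), i.e. RHS ⇒* ε)
The right-hand side is ε (FIRST(ε) = { ε }), so the predict set is FOLLOW(L) = { $, 'b', 'y' }
PREDICT(L → ε) = { $, 'b', 'y' }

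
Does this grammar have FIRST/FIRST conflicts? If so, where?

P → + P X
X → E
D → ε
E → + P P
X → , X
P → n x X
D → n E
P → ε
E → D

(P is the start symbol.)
A FIRST/FIRST conflict occurs when two productions N → α and N → β for the same non-terminal have FIRST(α) ∩ FIRST(β) ≠ ∅ (with ε ∈ FIRST of a nullable right-hand side, so two nullable alternatives also conflict).

FIRST sets of the non-terminals at (or reachable through a nullable prefix from) the front of some alternative:
  FIRST(E) = { '+', 'n', ε }
  FIRST(D) = { 'n', ε }

Productions for P:
  P → + P X: FIRST = { '+' }
  P → n x X: FIRST = { 'n' }
  P → ε: FIRST = { ε }
Productions for X:
  X → E: FIRST = { '+', 'n', ε }
  X → , X: FIRST = { ',' }
Productions for D:
  D → ε: FIRST = { ε }
  D → n E: FIRST = { 'n' }
Productions for E:
  E → + P P: FIRST = { '+' }
  E → D: FIRST = { 'n', ε }

All alternatives of each non-terminal have pairwise disjoint FIRST sets.

Answer: No FIRST/FIRST conflicts.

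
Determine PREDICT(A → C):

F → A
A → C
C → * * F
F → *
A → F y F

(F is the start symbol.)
{ '*' }

PREDICT(A → C) = (FIRST(RHS) \ {ε}) ∪ (FOLLOW(A) if ε ∈ FIRST(RHS), i.e. RHS ⇒* ε)
FIRST(C) = { '*' }
FIRST(C) = { '*' }
ε ∉ FIRST(C), so FOLLOW(A) is not added.
PREDICT(A → C) = { '*' }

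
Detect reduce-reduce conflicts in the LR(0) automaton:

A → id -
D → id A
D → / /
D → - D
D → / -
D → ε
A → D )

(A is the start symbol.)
Yes — I6: [A → id - .] vs [D → .]

A reduce-reduce conflict occurs when an LR(0) state has two complete items [A → α .] and [B → β .] — both call for a reduction, and with no lookahead the parser cannot choose between them.

Augment with A' → A and build the canonical LR(0) collection (I0 = CLOSURE({[A' → . A]}), then GOTO on every symbol after a dot until no new states appear). It has 13 states:
  I0: { [A → . D )], [A → . id -], [A' → . A], [D → . - D], [D → . / -], [D → . / /], [D → . id A], [D → .] }  — shift, reduce
  I1: { [D → - . D], [D → . - D], [D → . / -], [D → . / /], [D → . id A], [D → .] }  — shift, reduce
  I2: { [D → / . -], [D → / . /] }  — shift
  I3: { [A' → A .] }  — accept
  I4: { [A → D . )] }  — shift
  I5: { [A → . D )], [A → . id -], [A → id . -], [D → . - D], [D → . / -], [D → . / /], [D → . id A], [D → .], [D → id . A] }  — shift, reduce
  I6: { [A → id - .], [D → - . D], [D → . - D], [D → . / -], [D → . / /], [D → . id A], [D → .] }  — shift, 2 reduces
  I7: { [D → id A .] }  — reduce
  I8: { [D → - D .] }  — reduce
  I9: { [A → . D )], [A → . id -], [D → . - D], [D → . / -], [D → . / /], [D → . id A], [D → .], [D → id . A] }  — shift, reduce
  I10: { [A → D ) .] }  — reduce
  I11: { [D → / - .] }  — reduce
  I12: { [D → / / .] }  — reduce

I6 contains complete items [A → id - .], [D → .] — reduce-reduce conflict.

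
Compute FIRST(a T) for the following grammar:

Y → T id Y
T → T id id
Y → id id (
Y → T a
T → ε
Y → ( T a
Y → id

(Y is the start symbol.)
To compute FIRST(a T), process the symbols left to right:
Symbol a is a terminal. Add 'a' and stop.
FIRST(a T) = { 'a' }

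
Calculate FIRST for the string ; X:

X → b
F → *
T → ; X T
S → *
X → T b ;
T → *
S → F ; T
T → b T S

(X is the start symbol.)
To compute FIRST(; X), process the symbols left to right:
Symbol ; is a terminal. Add ';' and stop.
FIRST(; X) = { ';' }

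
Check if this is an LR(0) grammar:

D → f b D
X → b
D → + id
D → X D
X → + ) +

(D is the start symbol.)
A grammar is LR(0) if no state in the canonical LR(0) collection has:
  - both a shift item (dot before a terminal) and a complete item (shift-reduce conflict), or
  - two or more complete items (reduce-reduce conflict; the accept item [D' → D .] counts as a complete item here).

Augment with D' → D and build the canonical LR(0) collection (I0 = CLOSURE({[D' → . D]}), then GOTO on every symbol after a dot until no new states appear). It has 12 states:
  I0: { [D → . + id], [D → . X D], [D → . f b D], [D' → . D], [X → . + ) +], [X → . b] }  — shift
  I1: { [D → + . id], [X → + . ) +] }  — shift
  I2: { [D' → D .] }  — accept
  I3: { [D → . + id], [D → . X D], [D → . f b D], [D → X . D], [X → . + ) +], [X → . b] }  — shift
  I4: { [X → b .] }  — reduce
  I5: { [D → f . b D] }  — shift
  I6: { [D → . + id], [D → . X D], [D → . f b D], [D → f b . D], [X → . + ) +], [X → . b] }  — shift
  I7: { [D → f b D .] }  — reduce
  I8: { [D → X D .] }  — reduce
  I9: { [X → + ) . +] }  — shift
  I10: { [D → + id .] }  — reduce
  I11: { [X → + ) + .] }  — reduce

Every state is either a pure shift/goto state or contains exactly one complete item and nothing to shift — no conflicts. The grammar is LR(0).

Answer: Yes, the grammar is LR(0)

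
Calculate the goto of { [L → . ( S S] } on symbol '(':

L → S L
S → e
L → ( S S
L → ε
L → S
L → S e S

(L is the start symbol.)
GOTO(I, '(') = CLOSURE({ [A → αX.β] : [A → α.Xβ] ∈ I, X = '(' })

Items with dot before '(', with the dot advanced:
  [L → . ( S S] → [L → ( . S S]
Closure of the advanced items:
  [L → ( . S S] has the dot before S: add [S → . e]

GOTO = { [L → ( . S S], [S → . e] }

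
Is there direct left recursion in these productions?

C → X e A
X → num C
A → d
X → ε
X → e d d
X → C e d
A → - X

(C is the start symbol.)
Direct left recursion occurs when N → N α for some non-terminal N (the right-hand side begins with the left-hand side itself).

C → X e A: starts with X
X → num C: starts with num
A → d: starts with d
X → ε: starts with ε
X → e d d: starts with e
X → C e d: starts with C
A → - X: starts with '-'

No direct left recursion found.

Answer: No direct left recursion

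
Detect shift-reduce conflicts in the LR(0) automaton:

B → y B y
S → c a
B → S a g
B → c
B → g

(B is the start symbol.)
A shift-reduce conflict occurs when an LR(0) state has both:
  - a complete (reduce) item [A → α .] (dot at the end), and
  - a shift item [B → β . c γ] (dot before a terminal).

Augment with B' → B and build the canonical LR(0) collection (I0 = CLOSURE({[B' → . B]}), then GOTO on every symbol after a dot until no new states appear). It has 11 states:
  I0: { [B → . S a g], [B → . c], [B → . g], [B → . y B y], [B' → . B], [S → . c a] }  — shift
  I1: { [B' → B .] }  — accept
  I2: { [B → S . a g] }  — shift
  I3: { [B → c .], [S → c . a] }  — shift, reduce
  I4: { [B → g .] }  — reduce
  I5: { [B → . S a g], [B → . c], [B → . g], [B → . y B y], [B → y . B y], [S → . c a] }  — shift
  I6: { [B → y B . y] }  — shift
  I7: { [B → y B y .] }  — reduce
  I8: { [S → c a .] }  — reduce
  I9: { [B → S a . g] }  — shift
  I10: { [B → S a g .] }  — reduce

I3 contains reduce item [B → c .] and shift item [S → c . a] — shift-reduce conflict.

Answer: Yes — I3: [B → c .] vs [S → c . a]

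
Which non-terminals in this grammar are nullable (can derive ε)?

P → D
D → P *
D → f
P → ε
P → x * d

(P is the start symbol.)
{ 'P' }

A non-terminal is nullable if it can derive ε (the empty string): either it has an ε-production, or it has a production whose right-hand side consists entirely of nullable non-terminals.

ε-productions: P → ε
So P is immediately nullable.
No further non-terminal can be added: every production for the remaining non-terminals contains a terminal or a non-nullable non-terminal.
Nullable = { 'P' }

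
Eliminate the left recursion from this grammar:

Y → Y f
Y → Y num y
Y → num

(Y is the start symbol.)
Y is directly left-recursive. The standard transformation for
  A → A α₁ | ... | A α_m | β₁ | ... | β_n
is
  A  → β₁ A' | ... | β_n A'
  A' → α₁ A' | ... | α_m A' | ε

Y → num becomes Y → num Y'
Y → Y f becomes Y' → f Y'
Y → Y num y becomes Y' → num y Y'
Add Y' → ε

Resulting grammar:
Y → num Y'
Y' → f Y'
Y' → num y Y'
Y' → ε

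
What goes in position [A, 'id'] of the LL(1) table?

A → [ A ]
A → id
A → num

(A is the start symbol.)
To find M[A, 'id'], we find productions for A where 'id' is in the predict set (PREDICT(N → α) = (FIRST(α) \ {ε}) ∪ (FOLLOW(N) if α ⇒* ε)).

A → [ A ]: PREDICT = { '[' }
A → id: PREDICT = { 'id' }
  'id' is in predict set, so this production goes in M[A, 'id']
A → num: PREDICT = { 'num' }

M[A, 'id'] = A → id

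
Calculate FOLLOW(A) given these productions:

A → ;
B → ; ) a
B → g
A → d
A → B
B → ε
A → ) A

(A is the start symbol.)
{ $ }

A is the start symbol, so $ ∈ FOLLOW(A).
In A → ) A: A is at the end; this adds FOLLOW(A) to itself — nothing new

Taking the union: FOLLOW(A) = { $ }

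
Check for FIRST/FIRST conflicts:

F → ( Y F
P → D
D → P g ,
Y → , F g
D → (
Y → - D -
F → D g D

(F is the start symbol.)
Yes. F → '(' Y F / F → D g D on { '(' }; D → P g ',' / D → '(' on { '(' }

A FIRST/FIRST conflict occurs when two productions N → α and N → β for the same non-terminal have FIRST(α) ∩ FIRST(β) ≠ ∅ (with ε ∈ FIRST of a nullable right-hand side, so two nullable alternatives also conflict).

FIRST sets of the non-terminals at (or reachable through a nullable prefix from) the front of some alternative:
  FIRST(D) = { '(' }
  FIRST(P) = { '(' }

Productions for F:
  F → ( Y F: FIRST = { '(' }
  F → D g D: FIRST = { '(' }
Productions for D:
  D → P g ,: FIRST = { '(' }
  D → (: FIRST = { '(' }
Productions for Y:
  Y → , F g: FIRST = { ',' }
  Y → - D -: FIRST = { '-' }
P has only one production, so no FIRST/FIRST conflict is possible there.

Conflict for F: F → ( Y F and F → D g D
  Overlap: { '(' }
Conflict for D: D → P g , and D → (
  Overlap: { '(' }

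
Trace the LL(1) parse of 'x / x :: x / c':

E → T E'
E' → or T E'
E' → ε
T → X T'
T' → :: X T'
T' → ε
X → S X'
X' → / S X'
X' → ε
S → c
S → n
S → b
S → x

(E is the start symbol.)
Stack is shown with the top on the left.

Stack           Input             Action
----------------------------------------
E $             x / x :: x / c $  output E → T E'
T E' $          x / x :: x / c $  output T → X T'
X T' E' $       x / x :: x / c $  output X → S X'
S X' T' E' $    x / x :: x / c $  output S → x
x X' T' E' $    x / x :: x / c $  match 'x'
X' T' E' $      / x :: x / c $    output X' → / S X'
/ S X' T' E' $  / x :: x / c $    match '/'
S X' T' E' $    x :: x / c $      output S → x
x X' T' E' $    x :: x / c $      match 'x'
X' T' E' $      :: x / c $        output X' → ε
T' E' $         :: x / c $        output T' → :: X T'
:: X T' E' $    :: x / c $        match '::'
X T' E' $       x / c $           output X → S X'
S X' T' E' $    x / c $           output S → x
x X' T' E' $    x / c $           match 'x'
X' T' E' $      / c $             output X' → / S X'
/ S X' T' E' $  / c $             match '/'
S X' T' E' $    c $               output S → c
c X' T' E' $    c $               match 'c'
X' T' E' $      $                 output X' → ε
T' E' $         $                 output T' → ε
E' $            $                 output E' → ε
$               $                 accept

The string is accepted.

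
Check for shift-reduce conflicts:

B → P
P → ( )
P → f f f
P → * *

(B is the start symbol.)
A shift-reduce conflict occurs when an LR(0) state has both:
  - a complete (reduce) item [A → α .] (dot at the end), and
  - a shift item [B → β . c γ] (dot before a terminal).

Augment with B' → B and build the canonical LR(0) collection (I0 = CLOSURE({[B' → . B]}), then GOTO on every symbol after a dot until no new states appear). It has 10 states:
  I0: { [B → . P], [B' → . B], [P → . ( )], [P → . * *], [P → . f f f] }  — shift
  I1: { [P → ( . )] }  — shift
  I2: { [P → * . *] }  — shift
  I3: { [B' → B .] }  — accept
  I4: { [B → P .] }  — reduce
  I5: { [P → f . f f] }  — shift
  I6: { [P → f f . f] }  — shift
  I7: { [P → f f f .] }  — reduce
  I8: { [P → * * .] }  — reduce
  I9: { [P → ( ) .] }  — reduce

No state contains both a complete item and a shift item.

Answer: No shift-reduce conflicts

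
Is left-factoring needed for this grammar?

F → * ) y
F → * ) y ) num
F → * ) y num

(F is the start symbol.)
Yes, F has productions with common prefix '* ) y'

Left-factoring is needed when two productions for the same non-terminal
share a common prefix on the right-hand side.

Productions for F:
  F → * ) y
  F → * ) y ) num
  F → * ) y num

Found common prefix '* ) y' in productions for F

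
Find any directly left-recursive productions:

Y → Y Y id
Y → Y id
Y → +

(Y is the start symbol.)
Y → Y Y id: LEFT RECURSIVE (starts with Y)
Y → Y id: LEFT RECURSIVE (starts with Y)
Y → +: starts with '+'

The grammar has direct left recursion on: Y.

Answer: Yes, Y is left-recursive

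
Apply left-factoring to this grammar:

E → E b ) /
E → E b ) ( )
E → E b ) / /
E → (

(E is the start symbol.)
E → E b ) E'
E' → / E''
E'' → ε
E'' → /
E' → ( )
E → (

Left-factoring transforms A → αβ₁ | αβ₂ into A → αA' and A' → β₁ | β₂
(α is the longest common prefix among the alternatives). Repeat until
no nonterminal has two alternatives with a common prefix.

Round 1: E has alternatives sharing prefix 'E b )'. Introduce E': E → E b ) E'
  Add: E' → /
  Add: E' → ( )
  Add: E' → / /

Round 2: E' has alternatives sharing prefix '/'. Introduce E'': E' → / E''
  Add: E'' → ε
  Add: E'' → /

No remaining common prefixes — done.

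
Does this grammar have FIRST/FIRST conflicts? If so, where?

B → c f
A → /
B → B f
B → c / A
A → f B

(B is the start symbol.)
A FIRST/FIRST conflict occurs when two productions N → α and N → β for the same non-terminal have FIRST(α) ∩ FIRST(β) ≠ ∅ (with ε ∈ FIRST of a nullable right-hand side, so two nullable alternatives also conflict).

FIRST sets of the non-terminals at (or reachable through a nullable prefix from) the front of some alternative:
  FIRST(B) = { 'c' }

Productions for B:
  B → c f: FIRST = { 'c' }
  B → B f: FIRST = { 'c' }
  B → c / A: FIRST = { 'c' }
Productions for A:
  A → /: FIRST = { '/' }
  A → f B: FIRST = { 'f' }

Conflict for B: B → c f and B → B f
  Overlap: { 'c' }
Conflict for B: B → c f and B → c / A
  Overlap: { 'c' }
Conflict for B: B → B f and B → c / A
  Overlap: { 'c' }

Answer: Yes. B → c f / B → B f on { 'c' }; B → c f / B → c '/' A on { 'c' }; B → B f / B → c '/' A on { 'c' }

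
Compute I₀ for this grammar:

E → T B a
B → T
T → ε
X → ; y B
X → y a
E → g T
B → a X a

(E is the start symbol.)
{ [E → . T B a], [E → . g T], [E' → . E], [T → .] }

First, augment the grammar with E' → E
I₀ = CLOSURE({ [E' → . E] }):
  [E' → . E] has the dot before E: add [E → . T B a], [E → . g T]
  [E → . T B a] has the dot before T: add [T → .]
No further items can be added.

I₀ = { [E → . T B a], [E → . g T], [E' → . E], [T → .] }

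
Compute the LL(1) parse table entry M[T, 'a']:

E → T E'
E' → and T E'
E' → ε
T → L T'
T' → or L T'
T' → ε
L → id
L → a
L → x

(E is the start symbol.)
T → L T'

To find M[T, 'a'], we find productions for T where 'a' is in the predict set (PREDICT(N → α) = (FIRST(α) \ {ε}) ∪ (FOLLOW(N) if α ⇒* ε)).

Relevant sets:
  FIRST(L) = { 'a', 'id', 'x' }

T → L T': PREDICT = { 'a', 'id', 'x' }
  'a' is in predict set, so this production goes in M[T, 'a']

M[T, 'a'] = T → L T'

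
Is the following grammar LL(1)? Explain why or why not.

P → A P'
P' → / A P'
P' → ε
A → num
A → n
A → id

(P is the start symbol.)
Yes, the grammar is LL(1).

Relevant sets:
  FOLLOW(P') = { $ }

For P':
  PREDICT(P' → '/' A P') = { '/' }
  PREDICT(P' → ε) = { $ }
For A:
  PREDICT(A → num) = { 'num' }
  PREDICT(A → n) = { 'n' }
  PREDICT(A → id) = { 'id' }
P has a single production, so nothing to check there.

All predict sets are disjoint. The grammar IS LL(1).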